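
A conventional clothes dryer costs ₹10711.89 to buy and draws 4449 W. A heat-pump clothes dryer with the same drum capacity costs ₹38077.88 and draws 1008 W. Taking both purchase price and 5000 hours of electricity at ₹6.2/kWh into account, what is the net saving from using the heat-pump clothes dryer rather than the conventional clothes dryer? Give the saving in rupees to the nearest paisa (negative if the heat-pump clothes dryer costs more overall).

₹79305.01

conventional clothes dryer: ₹10711.89 + (4449/1000) kW × 5000 h × ₹6.2 = ₹10711.89 + ₹137919 = ₹148630.89
heat-pump clothes dryer: ₹38077.88 + (1008/1000) kW × 5000 h × ₹6.2 = ₹38077.88 + ₹31248 = ₹69325.88
Saving = ₹148630.89 − ₹69325.88 = ₹79305.01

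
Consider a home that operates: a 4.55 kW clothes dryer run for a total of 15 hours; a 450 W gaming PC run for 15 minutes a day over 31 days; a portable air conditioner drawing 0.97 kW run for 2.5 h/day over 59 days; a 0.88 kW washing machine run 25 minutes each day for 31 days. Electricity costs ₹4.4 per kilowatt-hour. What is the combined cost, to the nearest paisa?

₹995.19

clothes dryer: 4.55 kW × 15 h = 68.25 kWh
gaming PC: Runtime = 15 min × 31 = 465 min = 7.75 h
gaming PC: 0.45 kW × 7.75 h = 3.4875 kWh
portable air conditioner: Runtime = 2.5 h/day × 59 days = 147.5 h
portable air conditioner: 0.97 kW × 147.5 h = 143.075 kWh
washing machine: Runtime = 25 min × 31 = 775 min = 12.916666… h
washing machine: 0.88 kW × 12.916666… h = 11.366666… kWh
Total energy = 226.179166… kWh
Cost = 226.179166… × ₹4.4 = ₹995.19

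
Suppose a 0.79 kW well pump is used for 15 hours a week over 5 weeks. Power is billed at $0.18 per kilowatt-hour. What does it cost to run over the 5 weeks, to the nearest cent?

$10.67

Runtime = 15 h/week × 5 weeks = 75 h
Energy = 0.79 kW × 75 h = 59.25 kWh
Cost = 59.25 kWh × $0.18/kWh = $10.67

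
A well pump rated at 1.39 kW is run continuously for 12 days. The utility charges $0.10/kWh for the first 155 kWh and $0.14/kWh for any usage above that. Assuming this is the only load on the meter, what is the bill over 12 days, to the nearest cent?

$49.84

Runtime = 24 h × 12 = 288 h
Energy = 1.39 kW × 288 h = 400.32 kWh
Tier 1 (0–155 kWh): 155 × $0.10 = $15.5
Above 155 kWh: 245.32 × $0.14 = $34.3448
Bill = $49.84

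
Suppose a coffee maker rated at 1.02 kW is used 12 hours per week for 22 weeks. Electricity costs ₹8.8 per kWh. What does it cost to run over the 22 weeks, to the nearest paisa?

Runtime = 12 h/week × 22 weeks = 264 h
Energy = 1.02 kW × 264 h = 269.28 kWh
Cost = 269.28 kWh × ₹8.8/kWh = ₹2369.66

₹2369.66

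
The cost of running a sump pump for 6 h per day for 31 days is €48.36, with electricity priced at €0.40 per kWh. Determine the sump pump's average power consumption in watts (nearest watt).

Energy = €48.36 ÷ €0.40/kWh = 120.9 kWh
Runtime = 6 h/day × 31 days = 186 h
Power = 120.9 kWh ÷ 186 h = 0.65 kW = 650 W

650 W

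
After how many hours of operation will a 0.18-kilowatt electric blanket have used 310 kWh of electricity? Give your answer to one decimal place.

Hours = 310 kWh ÷ 0.18 kW = 1722.2 h

1722.2 h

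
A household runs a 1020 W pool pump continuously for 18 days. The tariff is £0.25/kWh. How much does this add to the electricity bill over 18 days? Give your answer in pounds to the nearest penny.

£110.16

Runtime = 24 h × 18 = 432 h
Energy = 1.02 kW × 432 h = 440.64 kWh
Cost = 440.64 kWh × £0.25/kWh = £110.16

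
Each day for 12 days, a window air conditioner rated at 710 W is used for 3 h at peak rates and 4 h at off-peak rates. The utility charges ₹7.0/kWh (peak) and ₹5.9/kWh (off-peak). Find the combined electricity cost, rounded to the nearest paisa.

Peak energy = 0.71 kW × 3 h × 12 = 25.56 kWh
Off-peak energy = 0.71 kW × 4 h × 12 = 34.08 kWh
Cost = 25.56 × ₹7.0 + 34.08 × ₹5.9 = ₹178.92 + ₹201.072 = ₹379.99

₹379.99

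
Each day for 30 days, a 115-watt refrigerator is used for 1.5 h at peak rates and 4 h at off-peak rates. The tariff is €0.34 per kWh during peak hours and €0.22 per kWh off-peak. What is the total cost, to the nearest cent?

Peak energy = 0.115 kW × 1.5 h × 30 = 5.175 kWh
Off-peak energy = 0.115 kW × 4 h × 30 = 13.8 kWh
Cost = 5.175 × €0.34 + 13.8 × €0.22 = €1.7595 + €3.036 = €4.80

€4.80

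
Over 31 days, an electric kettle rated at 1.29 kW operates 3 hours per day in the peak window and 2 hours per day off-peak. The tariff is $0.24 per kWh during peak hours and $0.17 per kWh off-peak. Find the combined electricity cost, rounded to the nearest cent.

$42.39

Peak energy = 1.29 kW × 3 h × 31 = 119.97 kWh
Off-peak energy = 1.29 kW × 2 h × 31 = 79.98 kWh
Cost = 119.97 × $0.24 + 79.98 × $0.17 = $28.7928 + $13.5966 = $42.39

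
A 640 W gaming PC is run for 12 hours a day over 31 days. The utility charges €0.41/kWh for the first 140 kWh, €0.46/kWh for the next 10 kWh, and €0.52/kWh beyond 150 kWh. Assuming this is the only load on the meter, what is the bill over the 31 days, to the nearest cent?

Runtime = 12 h/day × 31 days = 372 h
Energy = 0.64 kW × 372 h = 238.08 kWh
Tier 1 (0–140 kWh): 140 × €0.41 = €57.4
Tier 2 (140–150 kWh): 10 × €0.46 = €4.6
Above 150 kWh: 88.08 × €0.52 = €45.8016
Bill = €107.80

€107.80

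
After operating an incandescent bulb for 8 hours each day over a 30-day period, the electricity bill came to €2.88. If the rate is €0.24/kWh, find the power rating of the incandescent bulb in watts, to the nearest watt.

Energy = €2.88 ÷ €0.24/kWh = 12 kWh
Runtime = 8 h/day × 30 days = 240 h
Power = 12 kWh ÷ 240 h = 0.05 kW = 50 W

50 W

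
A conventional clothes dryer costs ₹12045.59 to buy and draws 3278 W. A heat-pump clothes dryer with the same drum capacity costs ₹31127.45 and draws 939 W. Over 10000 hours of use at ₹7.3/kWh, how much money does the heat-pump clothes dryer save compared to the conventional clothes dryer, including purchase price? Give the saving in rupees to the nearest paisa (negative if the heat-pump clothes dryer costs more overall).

₹151665.14

conventional clothes dryer: ₹12045.59 + (3278/1000) kW × 10000 h × ₹7.3 = ₹12045.59 + ₹239294 = ₹251339.59
heat-pump clothes dryer: ₹31127.45 + (939/1000) kW × 10000 h × ₹7.3 = ₹31127.45 + ₹68547 = ₹99674.45
Saving = ₹251339.59 − ₹99674.45 = ₹151665.14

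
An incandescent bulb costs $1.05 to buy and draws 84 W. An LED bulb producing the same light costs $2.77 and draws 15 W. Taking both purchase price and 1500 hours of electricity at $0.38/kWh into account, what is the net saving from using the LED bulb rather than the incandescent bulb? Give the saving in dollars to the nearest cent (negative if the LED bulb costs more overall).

$37.61

incandescent bulb: $1.05 + (84/1000) kW × 1500 h × $0.38 = $1.05 + $47.88 = $48.93
LED bulb: $2.77 + (15/1000) kW × 1500 h × $0.38 = $2.77 + $8.55 = $11.32
Saving = $48.93 − $11.32 = $37.61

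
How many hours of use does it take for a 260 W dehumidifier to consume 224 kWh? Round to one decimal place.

Hours = 224 kWh ÷ 0.26 kW = 861.5 h

861.5 h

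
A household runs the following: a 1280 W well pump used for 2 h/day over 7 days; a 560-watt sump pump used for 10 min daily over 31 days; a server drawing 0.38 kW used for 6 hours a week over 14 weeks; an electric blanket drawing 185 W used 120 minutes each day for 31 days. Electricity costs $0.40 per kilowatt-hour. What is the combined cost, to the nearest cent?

well pump: Runtime = 2 h/day × 7 days = 14 h
well pump: 1.28 kW × 14 h = 17.92 kWh
sump pump: Runtime = 10 min × 31 = 310 min = 5.166666… h
sump pump: 0.56 kW × 5.166666… h = 2.893333… kWh
server: Runtime = 6 h/week × 14 weeks = 84 h
server: 0.38 kW × 84 h = 31.92 kWh
electric blanket: Runtime = 120 min × 31 = 3720 min = 62 h
electric blanket: 0.185 kW × 62 h = 11.47 kWh
Total energy = 64.203333… kWh
Cost = 64.203333… × $0.40 = $25.68

$25.68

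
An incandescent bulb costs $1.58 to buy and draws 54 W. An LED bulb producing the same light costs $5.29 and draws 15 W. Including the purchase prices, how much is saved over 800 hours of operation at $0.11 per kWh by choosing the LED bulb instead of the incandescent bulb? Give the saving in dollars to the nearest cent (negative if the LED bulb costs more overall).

-$0.28

incandescent bulb: $1.58 + (54/1000) kW × 800 h × $0.11 = $1.58 + $4.752 = $6.332
LED bulb: $5.29 + (15/1000) kW × 800 h × $0.11 = $5.29 + $1.32 = $6.61
Saving = $6.332 − $6.61 = −$0.278 → -$0.28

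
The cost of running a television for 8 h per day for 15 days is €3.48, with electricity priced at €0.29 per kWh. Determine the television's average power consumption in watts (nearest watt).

Energy = €3.48 ÷ €0.29/kWh = 12 kWh
Runtime = 8 h/day × 15 days = 120 h
Power = 12 kWh ÷ 120 h = 0.1 kW = 100 W

100 W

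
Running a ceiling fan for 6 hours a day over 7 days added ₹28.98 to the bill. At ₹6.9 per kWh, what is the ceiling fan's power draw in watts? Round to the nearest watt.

100 W

Energy = ₹28.98 ÷ ₹6.9/kWh = 4.2 kWh
Runtime = 6 h/day × 7 days = 42 h
Power = 4.2 kWh ÷ 42 h = 0.1 kW = 100 W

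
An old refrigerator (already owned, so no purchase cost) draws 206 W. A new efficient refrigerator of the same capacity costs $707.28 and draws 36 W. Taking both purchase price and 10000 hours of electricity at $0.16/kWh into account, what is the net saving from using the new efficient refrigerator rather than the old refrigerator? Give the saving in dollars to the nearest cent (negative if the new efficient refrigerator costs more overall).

old refrigerator: $0.00 + (206/1000) kW × 10000 h × $0.16 = $0.00 + $329.6 = $329.6
new efficient refrigerator: $707.28 + (36/1000) kW × 10000 h × $0.16 = $707.28 + $57.6 = $764.88
Saving = $329.6 − $764.88 = −$435.28

-$435.28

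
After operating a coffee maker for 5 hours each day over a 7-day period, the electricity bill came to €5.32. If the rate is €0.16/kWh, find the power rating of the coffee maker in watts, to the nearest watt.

950 W

Energy = €5.32 ÷ €0.16/kWh = 33.25 kWh
Runtime = 5 h/day × 7 days = 35 h
Power = 33.25 kWh ÷ 35 h = 0.95 kW = 950 W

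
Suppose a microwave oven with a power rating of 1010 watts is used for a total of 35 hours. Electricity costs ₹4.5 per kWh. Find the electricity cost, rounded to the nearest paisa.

₹159.08

Energy = 1.01 kW × 35 h = 35.35 kWh
Cost = 35.35 kWh × ₹4.5/kWh = ₹159.08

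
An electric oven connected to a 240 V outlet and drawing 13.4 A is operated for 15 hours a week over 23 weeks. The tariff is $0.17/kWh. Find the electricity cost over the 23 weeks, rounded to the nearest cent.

Power = 13.4 A × 240 V = 3216 W = 3.216 kW
Runtime = 15 h/week × 23 weeks = 345 h
Energy = 3.216 kW × 345 h = 1109.52 kWh
Cost = 1109.52 kWh × $0.17/kWh = $188.62

$188.62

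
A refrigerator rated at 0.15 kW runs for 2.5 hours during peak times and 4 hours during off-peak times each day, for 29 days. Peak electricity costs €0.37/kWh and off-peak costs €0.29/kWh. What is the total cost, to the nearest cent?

Peak energy = 0.15 kW × 2.5 h × 29 = 10.875 kWh
Off-peak energy = 0.15 kW × 4 h × 29 = 17.4 kWh
Cost = 10.875 × €0.37 + 17.4 × €0.29 = €4.02375 + €5.046 = €9.07

€9.07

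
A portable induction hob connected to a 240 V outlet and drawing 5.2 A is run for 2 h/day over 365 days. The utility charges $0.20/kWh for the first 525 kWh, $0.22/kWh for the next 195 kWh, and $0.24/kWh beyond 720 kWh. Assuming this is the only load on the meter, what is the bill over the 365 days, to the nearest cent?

Power = 5.2 A × 240 V = 1248 W = 1.248 kW
Runtime = 2 h/day × 365 days = 730 h
Energy = 1.248 kW × 730 h = 911.04 kWh
Tier 1 (0–525 kWh): 525 × $0.20 = $105
Tier 2 (525–720 kWh): 195 × $0.22 = $42.9
Above 720 kWh: 191.04 × $0.24 = $45.8496
Bill = $193.75

$193.75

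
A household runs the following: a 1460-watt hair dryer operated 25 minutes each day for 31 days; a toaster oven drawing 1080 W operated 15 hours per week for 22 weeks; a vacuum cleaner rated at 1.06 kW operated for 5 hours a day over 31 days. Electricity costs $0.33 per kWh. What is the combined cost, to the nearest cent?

hair dryer: Runtime = 25 min × 31 = 775 min = 12.916666… h
hair dryer: 1.46 kW × 12.916666… h = 18.858333… kWh
toaster oven: Runtime = 15 h/week × 22 weeks = 330 h
toaster oven: 1.08 kW × 330 h = 356.4 kWh
vacuum cleaner: Runtime = 5 h/day × 31 days = 155 h
vacuum cleaner: 1.06 kW × 155 h = 164.3 kWh
Total energy = 539.558333… kWh
Cost = 539.558333… × $0.33 = $178.05

$178.05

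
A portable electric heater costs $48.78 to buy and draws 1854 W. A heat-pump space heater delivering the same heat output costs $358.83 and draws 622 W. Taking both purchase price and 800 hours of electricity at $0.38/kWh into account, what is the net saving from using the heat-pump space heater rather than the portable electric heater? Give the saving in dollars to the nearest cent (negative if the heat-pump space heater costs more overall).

portable electric heater: $48.78 + (1854/1000) kW × 800 h × $0.38 = $48.78 + $563.616 = $612.396
heat-pump space heater: $358.83 + (622/1000) kW × 800 h × $0.38 = $358.83 + $189.088 = $547.918
Saving = $612.396 − $547.918 = $64.478 → $64.48

$64.48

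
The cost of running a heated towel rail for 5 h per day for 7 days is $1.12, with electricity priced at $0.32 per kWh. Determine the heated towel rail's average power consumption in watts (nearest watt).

Energy = $1.12 ÷ $0.32/kWh = 3.5 kWh
Runtime = 5 h/day × 7 days = 35 h
Power = 3.5 kWh ÷ 35 h = 0.1 kW = 100 W

100 W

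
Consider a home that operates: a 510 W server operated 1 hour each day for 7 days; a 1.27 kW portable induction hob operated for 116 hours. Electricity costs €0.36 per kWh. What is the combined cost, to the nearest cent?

server: Runtime = 1 h/day × 7 days = 7 h
server: 0.51 kW × 7 h = 3.57 kWh
portable induction hob: 1.27 kW × 116 h = 147.32 kWh
Total energy = 150.89 kWh
Cost = 150.89 × €0.36 = €54.32

€54.32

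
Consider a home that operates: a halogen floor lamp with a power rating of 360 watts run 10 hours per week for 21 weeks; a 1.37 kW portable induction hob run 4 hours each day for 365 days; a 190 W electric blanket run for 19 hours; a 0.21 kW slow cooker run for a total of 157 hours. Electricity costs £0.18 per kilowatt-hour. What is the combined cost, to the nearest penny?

halogen floor lamp: Runtime = 10 h/week × 21 weeks = 210 h
halogen floor lamp: 0.36 kW × 210 h = 75.6 kWh
portable induction hob: Runtime = 4 h/day × 365 days = 1460 h
portable induction hob: 1.37 kW × 1460 h = 2000.2 kWh
electric blanket: 0.19 kW × 19 h = 3.61 kWh
slow cooker: 0.21 kW × 157 h = 32.97 kWh
Total energy = 2112.38 kWh
Cost = 2112.38 × £0.18 = £380.23

£380.23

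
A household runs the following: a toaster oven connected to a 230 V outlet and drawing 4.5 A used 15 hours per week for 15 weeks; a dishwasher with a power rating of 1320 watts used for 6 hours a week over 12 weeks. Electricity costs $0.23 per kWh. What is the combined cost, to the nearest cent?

toaster oven: Power = 4.5 A × 230 V = 1035 W = 1.035 kW
toaster oven: Runtime = 15 h/week × 15 weeks = 225 h
toaster oven: 1.035 kW × 225 h = 232.875 kWh
dishwasher: Runtime = 6 h/week × 12 weeks = 72 h
dishwasher: 1.32 kW × 72 h = 95.04 kWh
Total energy = 327.915 kWh
Cost = 327.915 × $0.23 = $75.42

$75.42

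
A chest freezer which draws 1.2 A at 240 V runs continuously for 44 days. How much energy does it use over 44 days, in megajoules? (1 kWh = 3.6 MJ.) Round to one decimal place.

Power = 1.2 A × 240 V = 288 W = 0.288 kW
Runtime = 24 h × 44 = 1056 h
Energy = 0.288 kW × 1056 h = 304.128 kWh
= 304.128 × 3.6 MJ = 1094.9 MJ

1094.9 MJ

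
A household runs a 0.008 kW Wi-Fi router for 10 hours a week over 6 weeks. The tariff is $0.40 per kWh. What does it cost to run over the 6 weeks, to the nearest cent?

$0.19

Runtime = 10 h/week × 6 weeks = 60 h
Energy = 0.008 kW × 60 h = 0.48 kWh
Cost = 0.48 kWh × $0.40/kWh = $0.19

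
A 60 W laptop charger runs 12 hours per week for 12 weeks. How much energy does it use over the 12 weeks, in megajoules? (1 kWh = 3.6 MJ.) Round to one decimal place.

31.1 MJ

Runtime = 12 h/week × 12 weeks = 144 h
Energy = 0.06 kW × 144 h = 8.64 kWh
= 8.64 × 3.6 MJ = 31.1 MJ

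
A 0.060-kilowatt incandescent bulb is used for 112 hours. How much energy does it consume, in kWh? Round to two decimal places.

Energy = 0.06 kW × 112 h = 6.72 kWh

6.72 kWh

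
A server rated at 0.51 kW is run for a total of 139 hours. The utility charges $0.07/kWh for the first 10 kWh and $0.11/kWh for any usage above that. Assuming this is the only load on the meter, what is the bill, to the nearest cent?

Energy = 0.51 kW × 139 h = 70.89 kWh
Tier 1 (0–10 kWh): 10 × $0.07 = $0.7
Above 10 kWh: 60.89 × $0.11 = $6.6979
Bill = $7.40

$7.40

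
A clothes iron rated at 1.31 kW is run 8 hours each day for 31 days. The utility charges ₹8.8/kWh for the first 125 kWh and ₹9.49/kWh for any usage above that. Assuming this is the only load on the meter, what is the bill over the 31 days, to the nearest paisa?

₹2996.86

Runtime = 8 h/day × 31 days = 248 h
Energy = 1.31 kW × 248 h = 324.88 kWh
Tier 1 (0–125 kWh): 125 × ₹8.8 = ₹1100
Above 125 kWh: 199.88 × ₹9.49 = ₹1896.8612
Bill = ₹2996.86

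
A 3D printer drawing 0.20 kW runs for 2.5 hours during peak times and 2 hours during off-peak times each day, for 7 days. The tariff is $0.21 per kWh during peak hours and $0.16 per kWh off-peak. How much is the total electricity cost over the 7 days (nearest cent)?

Peak energy = 0.2 kW × 2.5 h × 7 = 3.5 kWh
Off-peak energy = 0.2 kW × 2 h × 7 = 2.8 kWh
Cost = 3.5 × $0.21 + 2.8 × $0.16 = $0.735 + $0.448 = $1.18

$1.18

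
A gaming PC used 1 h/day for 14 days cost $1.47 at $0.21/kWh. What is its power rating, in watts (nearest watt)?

500 W

Energy = $1.47 ÷ $0.21/kWh = 7 kWh
Runtime = 1 h/day × 14 days = 14 h
Power = 7 kWh ÷ 14 h = 0.5 kW = 500 W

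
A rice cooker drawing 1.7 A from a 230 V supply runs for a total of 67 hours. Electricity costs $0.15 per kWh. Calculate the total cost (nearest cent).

Power = 1.7 A × 230 V = 391 W = 0.391 kW
Energy = 0.391 kW × 67 h = 26.197 kWh
Cost = 26.197 kWh × $0.15/kWh = $3.93

$3.93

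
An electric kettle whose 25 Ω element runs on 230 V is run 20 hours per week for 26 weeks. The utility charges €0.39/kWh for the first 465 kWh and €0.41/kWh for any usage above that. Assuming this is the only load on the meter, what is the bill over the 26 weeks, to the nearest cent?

Power = V²/R = 230²/25 = 2116 W = 2.116 kW
Runtime = 20 h/week × 26 weeks = 520 h
Energy = 2.116 kW × 520 h = 1100.32 kWh
Tier 1 (0–465 kWh): 465 × €0.39 = €181.35
Above 465 kWh: 635.32 × €0.41 = €260.4812
Bill = €441.83

€441.83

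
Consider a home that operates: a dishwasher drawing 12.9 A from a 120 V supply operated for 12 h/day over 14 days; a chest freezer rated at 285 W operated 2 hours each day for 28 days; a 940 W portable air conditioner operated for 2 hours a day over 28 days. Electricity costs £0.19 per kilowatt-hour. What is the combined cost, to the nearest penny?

£62.45

dishwasher: Power = 12.9 A × 120 V = 1548 W = 1.548 kW
dishwasher: Runtime = 12 h/day × 14 days = 168 h
dishwasher: 1.548 kW × 168 h = 260.064 kWh
chest freezer: Runtime = 2 h/day × 28 days = 56 h
chest freezer: 0.285 kW × 56 h = 15.96 kWh
portable air conditioner: Runtime = 2 h/day × 28 days = 56 h
portable air conditioner: 0.94 kW × 56 h = 52.64 kWh
Total energy = 328.664 kWh
Cost = 328.664 × £0.19 = £62.45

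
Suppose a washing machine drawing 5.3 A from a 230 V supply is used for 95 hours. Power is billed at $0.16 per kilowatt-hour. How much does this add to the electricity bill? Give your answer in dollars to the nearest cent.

$18.53

Power = 5.3 A × 230 V = 1219 W = 1.219 kW
Energy = 1.219 kW × 95 h = 115.805 kWh
Cost = 115.805 kWh × $0.16/kWh = $18.53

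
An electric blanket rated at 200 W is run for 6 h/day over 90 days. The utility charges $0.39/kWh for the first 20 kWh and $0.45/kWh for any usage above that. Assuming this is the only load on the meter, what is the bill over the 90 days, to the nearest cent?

$47.40

Runtime = 6 h/day × 90 days = 540 h
Energy = 0.2 kW × 540 h = 108 kWh
Tier 1 (0–20 kWh): 20 × $0.39 = $7.8
Above 20 kWh: 88 × $0.45 = $39.6
Bill = $47.40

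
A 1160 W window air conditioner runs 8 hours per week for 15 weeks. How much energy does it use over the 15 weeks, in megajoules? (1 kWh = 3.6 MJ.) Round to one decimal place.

Runtime = 8 h/week × 15 weeks = 120 h
Energy = 1.16 kW × 120 h = 139.2 kWh
= 139.2 × 3.6 MJ = 501.1 MJ

501.1 MJ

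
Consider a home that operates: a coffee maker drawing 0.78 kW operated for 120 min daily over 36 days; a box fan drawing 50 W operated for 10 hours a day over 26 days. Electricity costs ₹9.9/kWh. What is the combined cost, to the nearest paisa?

coffee maker: Runtime = 120 min × 36 = 4320 min = 72 h
coffee maker: 0.78 kW × 72 h = 56.16 kWh
box fan: Runtime = 10 h/day × 26 days = 260 h
box fan: 0.05 kW × 260 h = 13 kWh
Total energy = 69.16 kWh
Cost = 69.16 × ₹9.9 = ₹684.68

₹684.68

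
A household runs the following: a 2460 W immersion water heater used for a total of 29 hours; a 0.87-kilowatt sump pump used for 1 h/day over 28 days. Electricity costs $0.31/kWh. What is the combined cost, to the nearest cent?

$29.67

immersion water heater: 2.46 kW × 29 h = 71.34 kWh
sump pump: Runtime = 1 h/day × 28 days = 28 h
sump pump: 0.87 kW × 28 h = 24.36 kWh
Total energy = 95.7 kWh
Cost = 95.7 × $0.31 = $29.67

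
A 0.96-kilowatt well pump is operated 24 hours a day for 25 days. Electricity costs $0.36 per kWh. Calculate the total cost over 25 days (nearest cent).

Runtime = 24 h × 25 = 600 h
Energy = 0.96 kW × 600 h = 576 kWh
Cost = 576 kWh × $0.36/kWh = $207.36

$207.36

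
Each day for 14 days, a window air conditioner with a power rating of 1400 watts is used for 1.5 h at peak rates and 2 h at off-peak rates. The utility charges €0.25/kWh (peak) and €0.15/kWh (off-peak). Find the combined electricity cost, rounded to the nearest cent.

Peak energy = 1.4 kW × 1.5 h × 14 = 29.4 kWh
Off-peak energy = 1.4 kW × 2 h × 14 = 39.2 kWh
Cost = 29.4 × €0.25 + 39.2 × €0.15 = €7.35 + €5.88 = €13.23

€13.23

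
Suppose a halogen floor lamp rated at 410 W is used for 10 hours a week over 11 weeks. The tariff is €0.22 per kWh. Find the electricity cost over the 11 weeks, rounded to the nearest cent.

€9.92

Runtime = 10 h/week × 11 weeks = 110 h
Energy = 0.41 kW × 110 h = 45.1 kWh
Cost = 45.1 kWh × €0.22/kWh = €9.92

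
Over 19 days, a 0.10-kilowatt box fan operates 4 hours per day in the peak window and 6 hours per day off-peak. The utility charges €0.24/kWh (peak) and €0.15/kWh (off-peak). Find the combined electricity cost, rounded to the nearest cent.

Peak energy = 0.1 kW × 4 h × 19 = 7.6 kWh
Off-peak energy = 0.1 kW × 6 h × 19 = 11.4 kWh
Cost = 7.6 × €0.24 + 11.4 × €0.15 = €1.824 + €1.71 = €3.53

€3.53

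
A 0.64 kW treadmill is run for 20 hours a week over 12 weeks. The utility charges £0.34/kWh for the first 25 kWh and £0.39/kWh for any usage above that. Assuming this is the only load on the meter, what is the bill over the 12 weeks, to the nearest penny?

Runtime = 20 h/week × 12 weeks = 240 h
Energy = 0.64 kW × 240 h = 153.6 kWh
Tier 1 (0–25 kWh): 25 × £0.34 = £8.5
Above 25 kWh: 128.6 × £0.39 = £50.154
Bill = £58.65

£58.65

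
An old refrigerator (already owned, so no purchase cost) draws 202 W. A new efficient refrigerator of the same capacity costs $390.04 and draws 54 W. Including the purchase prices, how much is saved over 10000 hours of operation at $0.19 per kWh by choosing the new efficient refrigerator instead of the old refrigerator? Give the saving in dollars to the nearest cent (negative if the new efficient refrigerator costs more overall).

old refrigerator: $0.00 + (202/1000) kW × 10000 h × $0.19 = $0.00 + $383.8 = $383.8
new efficient refrigerator: $390.04 + (54/1000) kW × 10000 h × $0.19 = $390.04 + $102.6 = $492.64
Saving = $383.8 − $492.64 = −$108.84

-$108.84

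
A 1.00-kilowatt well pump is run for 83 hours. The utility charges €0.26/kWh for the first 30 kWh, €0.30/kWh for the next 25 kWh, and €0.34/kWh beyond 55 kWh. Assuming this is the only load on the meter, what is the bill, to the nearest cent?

€24.82

Energy = 1 kW × 83 h = 83 kWh
Tier 1 (0–30 kWh): 30 × €0.26 = €7.8
Tier 2 (30–55 kWh): 25 × €0.30 = €7.5
Above 55 kWh: 28 × €0.34 = €9.52
Bill = €24.82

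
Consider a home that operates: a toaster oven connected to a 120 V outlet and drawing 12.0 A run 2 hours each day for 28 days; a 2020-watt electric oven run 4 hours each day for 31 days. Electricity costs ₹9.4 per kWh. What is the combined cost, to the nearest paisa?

toaster oven: Power = 12.0 A × 120 V = 1440 W = 1.44 kW
toaster oven: Runtime = 2 h/day × 28 days = 56 h
toaster oven: 1.44 kW × 56 h = 80.64 kWh
electric oven: Runtime = 4 h/day × 31 days = 124 h
electric oven: 2.02 kW × 124 h = 250.48 kWh
Total energy = 331.12 kWh
Cost = 331.12 × ₹9.4 = ₹3112.53

₹3112.53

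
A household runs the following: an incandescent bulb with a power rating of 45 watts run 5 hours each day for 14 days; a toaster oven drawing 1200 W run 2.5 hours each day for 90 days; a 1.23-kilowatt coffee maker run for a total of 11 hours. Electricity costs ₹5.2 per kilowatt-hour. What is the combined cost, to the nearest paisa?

₹1490.74

incandescent bulb: Runtime = 5 h/day × 14 days = 70 h
incandescent bulb: 0.045 kW × 70 h = 3.15 kWh
toaster oven: Runtime = 2.5 h/day × 90 days = 225 h
toaster oven: 1.2 kW × 225 h = 270 kWh
coffee maker: 1.23 kW × 11 h = 13.53 kWh
Total energy = 286.68 kWh
Cost = 286.68 × ₹5.2 = ₹1490.74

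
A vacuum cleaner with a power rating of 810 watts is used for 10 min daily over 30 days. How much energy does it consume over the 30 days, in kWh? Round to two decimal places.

4.05 kWh

Runtime = 10 min × 30 = 300 min = 5 h
Energy = 0.81 kW × 5 h = 4.05 kWh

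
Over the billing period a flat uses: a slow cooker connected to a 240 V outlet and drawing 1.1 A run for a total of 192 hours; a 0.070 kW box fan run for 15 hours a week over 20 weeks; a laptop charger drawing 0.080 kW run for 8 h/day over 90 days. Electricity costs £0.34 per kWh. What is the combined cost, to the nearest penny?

slow cooker: Power = 1.1 A × 240 V = 264 W = 0.264 kW
slow cooker: 0.264 kW × 192 h = 50.688 kWh
box fan: Runtime = 15 h/week × 20 weeks = 300 h
box fan: 0.07 kW × 300 h = 21 kWh
laptop charger: Runtime = 8 h/day × 90 days = 720 h
laptop charger: 0.08 kW × 720 h = 57.6 kWh
Total energy = 129.288 kWh
Cost = 129.288 × £0.34 = £43.96

£43.96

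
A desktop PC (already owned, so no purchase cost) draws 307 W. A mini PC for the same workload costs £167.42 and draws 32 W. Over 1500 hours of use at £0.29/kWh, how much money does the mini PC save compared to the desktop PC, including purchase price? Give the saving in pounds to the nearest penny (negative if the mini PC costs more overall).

desktop PC: £0.00 + (307/1000) kW × 1500 h × £0.29 = £0.00 + £133.545 = £133.545
mini PC: £167.42 + (32/1000) kW × 1500 h × £0.29 = £167.42 + £13.92 = £181.34
Saving = £133.545 − £181.34 = −£47.795 → -£47.80

-£47.80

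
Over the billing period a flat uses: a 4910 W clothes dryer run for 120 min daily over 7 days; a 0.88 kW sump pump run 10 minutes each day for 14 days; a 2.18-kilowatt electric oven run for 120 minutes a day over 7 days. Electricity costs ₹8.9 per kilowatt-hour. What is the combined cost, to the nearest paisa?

clothes dryer: Runtime = 120 min × 7 = 840 min = 14 h
clothes dryer: 4.91 kW × 14 h = 68.74 kWh
sump pump: Runtime = 10 min × 14 = 140 min = 2.333333… h
sump pump: 0.88 kW × 2.333333… h = 2.053333… kWh
electric oven: Runtime = 120 min × 7 = 840 min = 14 h
electric oven: 2.18 kW × 14 h = 30.52 kWh
Total energy = 101.313333… kWh
Cost = 101.313333… × ₹8.9 = ₹901.69

₹901.69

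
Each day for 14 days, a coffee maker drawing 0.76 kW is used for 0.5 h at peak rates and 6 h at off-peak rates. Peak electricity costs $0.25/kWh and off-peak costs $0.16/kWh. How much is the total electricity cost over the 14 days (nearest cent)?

Peak energy = 0.76 kW × 0.5 h × 14 = 5.32 kWh
Off-peak energy = 0.76 kW × 6 h × 14 = 63.84 kWh
Cost = 5.32 × $0.25 + 63.84 × $0.16 = $1.33 + $10.2144 = $11.54

$11.54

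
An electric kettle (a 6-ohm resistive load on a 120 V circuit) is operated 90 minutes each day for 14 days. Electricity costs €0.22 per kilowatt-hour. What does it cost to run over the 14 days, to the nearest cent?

€11.09

Power = V²/R = 120²/6 = 2400 W = 2.4 kW
Runtime = 90 min × 14 = 1260 min = 21 h
Energy = 2.4 kW × 21 h = 50.4 kWh
Cost = 50.4 kWh × €0.22/kWh = €11.09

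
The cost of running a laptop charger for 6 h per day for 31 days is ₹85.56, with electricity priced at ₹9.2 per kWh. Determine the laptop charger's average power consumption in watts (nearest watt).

Energy = ₹85.56 ÷ ₹9.2/kWh = 9.3 kWh
Runtime = 6 h/day × 31 days = 186 h
Power = 9.3 kWh ÷ 186 h = 0.05 kW = 50 W

50 W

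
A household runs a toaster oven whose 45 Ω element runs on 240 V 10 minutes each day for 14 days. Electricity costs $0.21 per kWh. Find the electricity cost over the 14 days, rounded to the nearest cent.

Power = V²/R = 240²/45 = 1280 W = 1.28 kW
Runtime = 10 min × 14 = 140 min = 2.333333… h
Energy = 1.28 kW × 2.333333… h = 2.986666… kWh
Cost = 2.986666… kWh × $0.21/kWh = $0.63

$0.63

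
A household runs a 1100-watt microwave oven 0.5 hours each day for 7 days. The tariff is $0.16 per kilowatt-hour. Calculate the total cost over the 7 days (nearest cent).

Runtime = 0.5 h/day × 7 days = 3.5 h
Energy = 1.1 kW × 3.5 h = 3.85 kWh
Cost = 3.85 kWh × $0.16/kWh = $0.62

$0.62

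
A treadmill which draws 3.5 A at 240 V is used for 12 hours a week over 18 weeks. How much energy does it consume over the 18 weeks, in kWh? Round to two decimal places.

Power = 3.5 A × 240 V = 840 W = 0.84 kW
Runtime = 12 h/week × 18 weeks = 216 h
Energy = 0.84 kW × 216 h = 181.44 kWh

181.44 kWh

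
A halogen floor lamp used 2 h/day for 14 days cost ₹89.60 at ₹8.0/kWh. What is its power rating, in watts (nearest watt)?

Energy = ₹89.60 ÷ ₹8.0/kWh = 11.2 kWh
Runtime = 2 h/day × 14 days = 28 h
Power = 11.2 kWh ÷ 28 h = 0.4 kW = 400 W

400 W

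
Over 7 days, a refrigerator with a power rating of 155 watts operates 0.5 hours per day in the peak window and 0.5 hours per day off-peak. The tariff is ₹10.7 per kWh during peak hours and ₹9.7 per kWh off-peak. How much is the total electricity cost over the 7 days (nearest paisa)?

Peak energy = 0.155 kW × 0.5 h × 7 = 0.5425 kWh
Off-peak energy = 0.155 kW × 0.5 h × 7 = 0.5425 kWh
Cost = 0.5425 × ₹10.7 + 0.5425 × ₹9.7 = ₹5.80475 + ₹5.26225 = ₹11.07

₹11.07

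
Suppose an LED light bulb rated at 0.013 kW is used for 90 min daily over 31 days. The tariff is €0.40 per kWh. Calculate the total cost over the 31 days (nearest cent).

Runtime = 90 min × 31 = 2790 min = 46.5 h
Energy = 0.013 kW × 46.5 h = 0.6045 kWh
Cost = 0.6045 kWh × €0.40/kWh = €0.24

€0.24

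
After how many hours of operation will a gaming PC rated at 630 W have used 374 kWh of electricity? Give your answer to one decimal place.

593.7 h

Hours = 374 kWh ÷ 0.63 kW = 593.7 h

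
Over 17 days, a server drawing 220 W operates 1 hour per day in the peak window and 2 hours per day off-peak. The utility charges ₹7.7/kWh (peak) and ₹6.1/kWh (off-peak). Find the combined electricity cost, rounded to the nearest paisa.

Peak energy = 0.22 kW × 1 h × 17 = 3.74 kWh
Off-peak energy = 0.22 kW × 2 h × 17 = 7.48 kWh
Cost = 3.74 × ₹7.7 + 7.48 × ₹6.1 = ₹28.798 + ₹45.628 = ₹74.43

₹74.43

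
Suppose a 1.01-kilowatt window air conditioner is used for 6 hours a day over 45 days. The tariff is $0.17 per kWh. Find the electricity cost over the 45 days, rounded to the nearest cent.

Runtime = 6 h/day × 45 days = 270 h
Energy = 1.01 kW × 270 h = 272.7 kWh
Cost = 272.7 kWh × $0.17/kWh = $46.36

$46.36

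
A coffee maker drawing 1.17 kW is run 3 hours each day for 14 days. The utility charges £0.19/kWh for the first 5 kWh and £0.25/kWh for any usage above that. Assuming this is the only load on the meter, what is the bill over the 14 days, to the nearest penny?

Runtime = 3 h/day × 14 days = 42 h
Energy = 1.17 kW × 42 h = 49.14 kWh
Tier 1 (0–5 kWh): 5 × £0.19 = £0.95
Above 5 kWh: 44.14 × £0.25 = £11.035
Bill = £11.99

£11.99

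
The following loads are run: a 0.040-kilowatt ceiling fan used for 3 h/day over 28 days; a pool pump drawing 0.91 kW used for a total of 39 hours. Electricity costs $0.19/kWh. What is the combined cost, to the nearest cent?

ceiling fan: Runtime = 3 h/day × 28 days = 84 h
ceiling fan: 0.04 kW × 84 h = 3.36 kWh
pool pump: 0.91 kW × 39 h = 35.49 kWh
Total energy = 38.85 kWh
Cost = 38.85 × $0.19 = $7.38

$7.38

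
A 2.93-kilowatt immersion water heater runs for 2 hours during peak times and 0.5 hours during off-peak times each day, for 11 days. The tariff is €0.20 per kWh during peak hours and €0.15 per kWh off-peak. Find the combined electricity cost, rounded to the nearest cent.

Peak energy = 2.93 kW × 2 h × 11 = 64.46 kWh
Off-peak energy = 2.93 kW × 0.5 h × 11 = 16.115 kWh
Cost = 64.46 × €0.20 + 16.115 × €0.15 = €12.892 + €2.41725 = €15.31

€15.31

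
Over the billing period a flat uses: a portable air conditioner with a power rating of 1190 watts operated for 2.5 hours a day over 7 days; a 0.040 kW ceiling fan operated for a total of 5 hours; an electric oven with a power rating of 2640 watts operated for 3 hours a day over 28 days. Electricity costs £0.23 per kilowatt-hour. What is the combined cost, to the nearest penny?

portable air conditioner: Runtime = 2.5 h/day × 7 days = 17.5 h
portable air conditioner: 1.19 kW × 17.5 h = 20.825 kWh
ceiling fan: 0.04 kW × 5 h = 0.2 kWh
electric oven: Runtime = 3 h/day × 28 days = 84 h
electric oven: 2.64 kW × 84 h = 221.76 kWh
Total energy = 242.785 kWh
Cost = 242.785 × £0.23 = £55.84

£55.84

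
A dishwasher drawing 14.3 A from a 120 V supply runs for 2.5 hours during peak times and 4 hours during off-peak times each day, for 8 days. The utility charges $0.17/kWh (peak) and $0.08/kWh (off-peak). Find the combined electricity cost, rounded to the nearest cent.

Power = 14.3 A × 120 V = 1716 W = 1.716 kW
Peak energy = 1.716 kW × 2.5 h × 8 = 34.32 kWh
Off-peak energy = 1.716 kW × 4 h × 8 = 54.912 kWh
Cost = 34.32 × $0.17 + 54.912 × $0.08 = $5.8344 + $4.39296 = $10.23

$10.23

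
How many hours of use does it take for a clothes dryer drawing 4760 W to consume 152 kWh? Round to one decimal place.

31.9 h

Hours = 152 kWh ÷ 4.76 kW = 31.9 h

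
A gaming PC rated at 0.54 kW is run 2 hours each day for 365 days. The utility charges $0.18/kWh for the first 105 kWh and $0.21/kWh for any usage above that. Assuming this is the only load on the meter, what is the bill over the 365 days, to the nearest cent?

$79.63

Runtime = 2 h/day × 365 days = 730 h
Energy = 0.54 kW × 730 h = 394.2 kWh
Tier 1 (0–105 kWh): 105 × $0.18 = $18.9
Above 105 kWh: 289.2 × $0.21 = $60.732
Bill = $79.63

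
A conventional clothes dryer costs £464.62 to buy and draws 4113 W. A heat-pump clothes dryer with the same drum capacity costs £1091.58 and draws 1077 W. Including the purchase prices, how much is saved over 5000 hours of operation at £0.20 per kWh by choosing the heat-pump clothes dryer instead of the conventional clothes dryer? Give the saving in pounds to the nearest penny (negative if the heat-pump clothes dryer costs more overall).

£2409.04

conventional clothes dryer: £464.62 + (4113/1000) kW × 5000 h × £0.20 = £464.62 + £4113 = £4577.62
heat-pump clothes dryer: £1091.58 + (1077/1000) kW × 5000 h × £0.20 = £1091.58 + £1077 = £2168.58
Saving = £4577.62 − £2168.58 = £2409.04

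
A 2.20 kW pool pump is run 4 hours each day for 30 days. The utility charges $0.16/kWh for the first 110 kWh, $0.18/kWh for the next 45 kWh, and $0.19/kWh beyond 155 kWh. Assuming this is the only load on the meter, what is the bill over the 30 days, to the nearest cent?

$46.41

Runtime = 4 h/day × 30 days = 120 h
Energy = 2.2 kW × 120 h = 264 kWh
Tier 1 (0–110 kWh): 110 × $0.16 = $17.6
Tier 2 (110–155 kWh): 45 × $0.18 = $8.1
Above 155 kWh: 109 × $0.19 = $20.71
Bill = $46.41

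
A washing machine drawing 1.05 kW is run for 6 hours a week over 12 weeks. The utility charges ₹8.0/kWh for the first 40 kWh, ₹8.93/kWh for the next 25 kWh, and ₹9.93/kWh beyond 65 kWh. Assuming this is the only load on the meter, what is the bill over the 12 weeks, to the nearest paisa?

Runtime = 6 h/week × 12 weeks = 72 h
Energy = 1.05 kW × 72 h = 75.6 kWh
Tier 1 (0–40 kWh): 40 × ₹8.0 = ₹320
Tier 2 (40–65 kWh): 25 × ₹8.93 = ₹223.25
Above 65 kWh: 10.6 × ₹9.93 = ₹105.258
Bill = ₹648.51

₹648.51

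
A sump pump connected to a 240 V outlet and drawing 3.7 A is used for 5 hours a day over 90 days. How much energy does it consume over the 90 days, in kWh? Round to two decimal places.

399.60 kWh

Power = 3.7 A × 240 V = 888 W = 0.888 kW
Runtime = 5 h/day × 90 days = 450 h
Energy = 0.888 kW × 450 h = 399.6 kWh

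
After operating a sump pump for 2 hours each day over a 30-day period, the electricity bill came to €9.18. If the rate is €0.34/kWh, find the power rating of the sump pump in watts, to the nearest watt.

450 W

Energy = €9.18 ÷ €0.34/kWh = 27 kWh
Runtime = 2 h/day × 30 days = 60 h
Power = 27 kWh ÷ 60 h = 0.45 kW = 450 W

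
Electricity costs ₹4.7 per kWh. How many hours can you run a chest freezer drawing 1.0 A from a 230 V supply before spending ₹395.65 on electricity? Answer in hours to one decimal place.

Power = 1.0 A × 230 V = 230 W = 0.23 kW
Energy available = ₹395.65 ÷ ₹4.7/kWh = 84.1809 kWh
Hours = 84.1809 kWh ÷ 0.23 kW = 366.0 h

366.0 h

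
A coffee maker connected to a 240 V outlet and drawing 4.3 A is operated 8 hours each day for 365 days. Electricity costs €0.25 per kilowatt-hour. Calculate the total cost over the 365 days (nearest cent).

€753.36

Power = 4.3 A × 240 V = 1032 W = 1.032 kW
Runtime = 8 h/day × 365 days = 2920 h
Energy = 1.032 kW × 2920 h = 3013.44 kWh
Cost = 3013.44 kWh × €0.25/kWh = €753.36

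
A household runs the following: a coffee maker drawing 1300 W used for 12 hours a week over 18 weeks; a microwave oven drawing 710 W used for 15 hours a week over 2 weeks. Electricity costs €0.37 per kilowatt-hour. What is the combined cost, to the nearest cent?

coffee maker: Runtime = 12 h/week × 18 weeks = 216 h
coffee maker: 1.3 kW × 216 h = 280.8 kWh
microwave oven: Runtime = 15 h/week × 2 weeks = 30 h
microwave oven: 0.71 kW × 30 h = 21.3 kWh
Total energy = 302.1 kWh
Cost = 302.1 × €0.37 = €111.78

€111.78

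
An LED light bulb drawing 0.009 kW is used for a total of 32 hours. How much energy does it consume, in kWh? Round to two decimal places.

0.29 kWh

Energy = 0.009 kW × 32 h = 0.288 kWh ≈ 0.29 kWh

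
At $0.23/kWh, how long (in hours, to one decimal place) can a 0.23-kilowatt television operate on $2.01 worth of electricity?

38.0 h

Energy available = $2.01 ÷ $0.23/kWh = 8.7391 kWh
Hours = 8.7391 kWh ÷ 0.23 kW = 38.0 h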